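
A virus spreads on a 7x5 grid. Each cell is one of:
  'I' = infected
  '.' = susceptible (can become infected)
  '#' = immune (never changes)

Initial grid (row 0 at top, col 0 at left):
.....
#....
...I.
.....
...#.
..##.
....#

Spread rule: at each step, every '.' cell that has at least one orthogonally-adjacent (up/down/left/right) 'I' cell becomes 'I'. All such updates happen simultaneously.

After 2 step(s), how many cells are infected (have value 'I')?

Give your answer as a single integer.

Step 0 (initial): 1 infected
Step 1: +4 new -> 5 infected
Step 2: +6 new -> 11 infected

Answer: 11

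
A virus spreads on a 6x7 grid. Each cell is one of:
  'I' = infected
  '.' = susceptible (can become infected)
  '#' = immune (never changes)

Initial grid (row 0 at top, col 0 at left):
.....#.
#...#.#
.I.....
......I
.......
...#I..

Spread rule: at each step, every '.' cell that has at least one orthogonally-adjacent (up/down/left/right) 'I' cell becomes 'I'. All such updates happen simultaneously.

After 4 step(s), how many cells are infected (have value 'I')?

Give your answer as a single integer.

Answer: 35

Derivation:
Step 0 (initial): 3 infected
Step 1: +9 new -> 12 infected
Step 2: +11 new -> 23 infected
Step 3: +9 new -> 32 infected
Step 4: +3 new -> 35 infected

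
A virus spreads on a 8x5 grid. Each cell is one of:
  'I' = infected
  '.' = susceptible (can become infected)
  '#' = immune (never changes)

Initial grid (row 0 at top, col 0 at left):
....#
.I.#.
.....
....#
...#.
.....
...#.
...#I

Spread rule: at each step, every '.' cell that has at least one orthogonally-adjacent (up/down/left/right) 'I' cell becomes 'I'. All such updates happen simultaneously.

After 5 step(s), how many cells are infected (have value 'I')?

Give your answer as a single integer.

Step 0 (initial): 2 infected
Step 1: +5 new -> 7 infected
Step 2: +6 new -> 13 infected
Step 3: +7 new -> 20 infected
Step 4: +6 new -> 26 infected
Step 5: +4 new -> 30 infected

Answer: 30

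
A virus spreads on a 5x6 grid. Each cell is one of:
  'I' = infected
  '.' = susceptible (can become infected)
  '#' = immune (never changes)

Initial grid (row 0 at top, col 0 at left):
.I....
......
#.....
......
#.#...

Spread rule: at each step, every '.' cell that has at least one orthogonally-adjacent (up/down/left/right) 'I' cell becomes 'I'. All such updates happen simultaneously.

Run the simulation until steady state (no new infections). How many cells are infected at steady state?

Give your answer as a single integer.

Answer: 27

Derivation:
Step 0 (initial): 1 infected
Step 1: +3 new -> 4 infected
Step 2: +4 new -> 8 infected
Step 3: +4 new -> 12 infected
Step 4: +6 new -> 18 infected
Step 5: +3 new -> 21 infected
Step 6: +3 new -> 24 infected
Step 7: +2 new -> 26 infected
Step 8: +1 new -> 27 infected
Step 9: +0 new -> 27 infected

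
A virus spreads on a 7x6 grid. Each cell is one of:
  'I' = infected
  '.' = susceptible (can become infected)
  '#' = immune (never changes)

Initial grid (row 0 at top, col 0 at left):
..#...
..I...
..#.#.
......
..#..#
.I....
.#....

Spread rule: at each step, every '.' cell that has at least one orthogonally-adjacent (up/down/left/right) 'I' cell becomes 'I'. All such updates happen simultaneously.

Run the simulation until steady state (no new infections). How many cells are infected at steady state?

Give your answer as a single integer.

Answer: 36

Derivation:
Step 0 (initial): 2 infected
Step 1: +5 new -> 7 infected
Step 2: +11 new -> 18 infected
Step 3: +10 new -> 28 infected
Step 4: +6 new -> 34 infected
Step 5: +2 new -> 36 infected
Step 6: +0 new -> 36 infected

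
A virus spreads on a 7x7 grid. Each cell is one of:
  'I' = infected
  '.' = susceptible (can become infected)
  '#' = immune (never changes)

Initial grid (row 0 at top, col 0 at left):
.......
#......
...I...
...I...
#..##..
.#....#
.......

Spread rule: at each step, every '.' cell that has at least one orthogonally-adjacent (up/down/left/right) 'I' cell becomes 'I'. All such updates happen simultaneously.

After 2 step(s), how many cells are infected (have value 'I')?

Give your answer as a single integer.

Answer: 15

Derivation:
Step 0 (initial): 2 infected
Step 1: +5 new -> 7 infected
Step 2: +8 new -> 15 infected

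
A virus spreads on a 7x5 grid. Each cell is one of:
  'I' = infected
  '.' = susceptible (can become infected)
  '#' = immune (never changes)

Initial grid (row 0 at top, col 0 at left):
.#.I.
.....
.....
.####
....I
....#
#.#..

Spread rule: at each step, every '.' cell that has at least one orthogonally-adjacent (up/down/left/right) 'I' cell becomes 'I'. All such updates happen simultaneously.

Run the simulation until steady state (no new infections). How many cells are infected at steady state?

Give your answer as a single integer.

Step 0 (initial): 2 infected
Step 1: +4 new -> 6 infected
Step 2: +5 new -> 11 infected
Step 3: +6 new -> 17 infected
Step 4: +5 new -> 22 infected
Step 5: +5 new -> 27 infected
Step 6: +0 new -> 27 infected

Answer: 27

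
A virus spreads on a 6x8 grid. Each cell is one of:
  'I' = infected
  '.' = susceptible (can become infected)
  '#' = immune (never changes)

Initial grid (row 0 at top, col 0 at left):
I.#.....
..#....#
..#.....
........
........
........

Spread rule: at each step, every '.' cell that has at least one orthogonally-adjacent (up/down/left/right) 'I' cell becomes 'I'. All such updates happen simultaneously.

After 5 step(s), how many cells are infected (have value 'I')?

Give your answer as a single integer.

Step 0 (initial): 1 infected
Step 1: +2 new -> 3 infected
Step 2: +2 new -> 5 infected
Step 3: +2 new -> 7 infected
Step 4: +2 new -> 9 infected
Step 5: +3 new -> 12 infected

Answer: 12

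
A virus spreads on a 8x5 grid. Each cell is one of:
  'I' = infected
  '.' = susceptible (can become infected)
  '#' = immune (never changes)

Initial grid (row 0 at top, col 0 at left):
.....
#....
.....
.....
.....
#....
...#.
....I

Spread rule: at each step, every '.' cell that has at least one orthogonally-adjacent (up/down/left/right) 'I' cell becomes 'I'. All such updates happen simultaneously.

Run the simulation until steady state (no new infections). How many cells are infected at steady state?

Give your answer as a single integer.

Step 0 (initial): 1 infected
Step 1: +2 new -> 3 infected
Step 2: +2 new -> 5 infected
Step 3: +4 new -> 9 infected
Step 4: +5 new -> 14 infected
Step 5: +5 new -> 19 infected
Step 6: +4 new -> 23 infected
Step 7: +5 new -> 28 infected
Step 8: +4 new -> 32 infected
Step 9: +3 new -> 35 infected
Step 10: +1 new -> 36 infected
Step 11: +1 new -> 37 infected
Step 12: +0 new -> 37 infected

Answer: 37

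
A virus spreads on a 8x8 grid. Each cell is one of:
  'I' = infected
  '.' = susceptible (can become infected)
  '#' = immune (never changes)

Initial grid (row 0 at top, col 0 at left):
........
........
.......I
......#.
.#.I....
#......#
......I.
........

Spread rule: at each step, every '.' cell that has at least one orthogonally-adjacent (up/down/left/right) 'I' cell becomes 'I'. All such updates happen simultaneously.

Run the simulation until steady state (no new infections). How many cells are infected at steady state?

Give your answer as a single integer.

Answer: 60

Derivation:
Step 0 (initial): 3 infected
Step 1: +11 new -> 14 infected
Step 2: +16 new -> 30 infected
Step 3: +11 new -> 41 infected
Step 4: +8 new -> 49 infected
Step 5: +7 new -> 56 infected
Step 6: +3 new -> 59 infected
Step 7: +1 new -> 60 infected
Step 8: +0 new -> 60 infected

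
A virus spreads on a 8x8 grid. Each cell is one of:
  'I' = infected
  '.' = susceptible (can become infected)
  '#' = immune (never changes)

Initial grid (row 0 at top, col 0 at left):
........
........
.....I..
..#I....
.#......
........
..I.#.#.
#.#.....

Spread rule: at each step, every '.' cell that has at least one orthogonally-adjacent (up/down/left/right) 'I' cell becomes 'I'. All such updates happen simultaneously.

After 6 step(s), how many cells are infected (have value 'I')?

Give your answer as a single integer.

Step 0 (initial): 3 infected
Step 1: +10 new -> 13 infected
Step 2: +15 new -> 28 infected
Step 3: +12 new -> 40 infected
Step 4: +10 new -> 50 infected
Step 5: +5 new -> 55 infected
Step 6: +3 new -> 58 infected

Answer: 58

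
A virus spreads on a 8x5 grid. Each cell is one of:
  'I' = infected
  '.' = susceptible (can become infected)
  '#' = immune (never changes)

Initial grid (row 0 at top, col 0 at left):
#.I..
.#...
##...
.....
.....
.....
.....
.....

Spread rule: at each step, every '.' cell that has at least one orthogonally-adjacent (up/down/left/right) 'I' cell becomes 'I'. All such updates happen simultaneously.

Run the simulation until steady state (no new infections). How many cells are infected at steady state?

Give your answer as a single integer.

Answer: 35

Derivation:
Step 0 (initial): 1 infected
Step 1: +3 new -> 4 infected
Step 2: +3 new -> 7 infected
Step 3: +3 new -> 10 infected
Step 4: +4 new -> 14 infected
Step 5: +5 new -> 19 infected
Step 6: +5 new -> 24 infected
Step 7: +5 new -> 29 infected
Step 8: +4 new -> 33 infected
Step 9: +2 new -> 35 infected
Step 10: +0 new -> 35 infected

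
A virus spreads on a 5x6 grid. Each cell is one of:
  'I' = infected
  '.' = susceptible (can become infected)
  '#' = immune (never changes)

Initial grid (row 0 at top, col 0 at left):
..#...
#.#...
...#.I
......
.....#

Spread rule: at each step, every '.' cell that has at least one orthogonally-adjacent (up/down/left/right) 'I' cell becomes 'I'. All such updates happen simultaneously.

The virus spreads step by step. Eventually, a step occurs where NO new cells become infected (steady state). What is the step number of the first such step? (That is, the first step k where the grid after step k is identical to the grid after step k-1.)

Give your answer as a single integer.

Step 0 (initial): 1 infected
Step 1: +3 new -> 4 infected
Step 2: +3 new -> 7 infected
Step 3: +4 new -> 11 infected
Step 4: +3 new -> 14 infected
Step 5: +3 new -> 17 infected
Step 6: +3 new -> 20 infected
Step 7: +3 new -> 23 infected
Step 8: +1 new -> 24 infected
Step 9: +1 new -> 25 infected
Step 10: +0 new -> 25 infected

Answer: 10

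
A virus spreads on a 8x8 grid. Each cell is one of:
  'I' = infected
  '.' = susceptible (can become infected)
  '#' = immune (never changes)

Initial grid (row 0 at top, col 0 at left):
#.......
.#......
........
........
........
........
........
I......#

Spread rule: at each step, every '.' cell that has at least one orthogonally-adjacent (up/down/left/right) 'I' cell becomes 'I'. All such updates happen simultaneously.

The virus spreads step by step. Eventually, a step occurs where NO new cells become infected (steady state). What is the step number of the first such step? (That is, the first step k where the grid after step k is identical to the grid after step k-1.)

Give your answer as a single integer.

Step 0 (initial): 1 infected
Step 1: +2 new -> 3 infected
Step 2: +3 new -> 6 infected
Step 3: +4 new -> 10 infected
Step 4: +5 new -> 15 infected
Step 5: +6 new -> 21 infected
Step 6: +7 new -> 28 infected
Step 7: +5 new -> 33 infected
Step 8: +6 new -> 39 infected
Step 9: +6 new -> 45 infected
Step 10: +6 new -> 51 infected
Step 11: +4 new -> 55 infected
Step 12: +3 new -> 58 infected
Step 13: +2 new -> 60 infected
Step 14: +1 new -> 61 infected
Step 15: +0 new -> 61 infected

Answer: 15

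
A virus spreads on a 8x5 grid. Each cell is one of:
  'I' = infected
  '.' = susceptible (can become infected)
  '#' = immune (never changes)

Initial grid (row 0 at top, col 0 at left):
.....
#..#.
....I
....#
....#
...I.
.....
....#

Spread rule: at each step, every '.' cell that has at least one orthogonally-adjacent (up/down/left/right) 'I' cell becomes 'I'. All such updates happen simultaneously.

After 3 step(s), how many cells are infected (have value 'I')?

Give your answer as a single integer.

Step 0 (initial): 2 infected
Step 1: +6 new -> 8 infected
Step 2: +8 new -> 16 infected
Step 3: +8 new -> 24 infected

Answer: 24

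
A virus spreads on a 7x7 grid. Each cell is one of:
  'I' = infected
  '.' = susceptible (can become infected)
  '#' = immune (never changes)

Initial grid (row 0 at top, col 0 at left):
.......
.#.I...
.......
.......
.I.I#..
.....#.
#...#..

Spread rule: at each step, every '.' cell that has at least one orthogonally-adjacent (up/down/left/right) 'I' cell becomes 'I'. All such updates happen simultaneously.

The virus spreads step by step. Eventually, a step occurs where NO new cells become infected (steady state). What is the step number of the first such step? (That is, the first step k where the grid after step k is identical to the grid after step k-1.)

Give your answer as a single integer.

Answer: 9

Derivation:
Step 0 (initial): 3 infected
Step 1: +10 new -> 13 infected
Step 2: +14 new -> 27 infected
Step 3: +7 new -> 34 infected
Step 4: +6 new -> 40 infected
Step 5: +1 new -> 41 infected
Step 6: +1 new -> 42 infected
Step 7: +1 new -> 43 infected
Step 8: +1 new -> 44 infected
Step 9: +0 new -> 44 infected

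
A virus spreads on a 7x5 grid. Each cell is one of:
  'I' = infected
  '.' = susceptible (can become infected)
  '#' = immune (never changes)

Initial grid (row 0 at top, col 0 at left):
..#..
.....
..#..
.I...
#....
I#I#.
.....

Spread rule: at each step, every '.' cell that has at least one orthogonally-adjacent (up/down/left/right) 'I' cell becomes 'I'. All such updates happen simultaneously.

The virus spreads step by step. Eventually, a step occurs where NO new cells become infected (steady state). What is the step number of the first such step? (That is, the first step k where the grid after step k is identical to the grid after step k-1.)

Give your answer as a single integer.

Step 0 (initial): 3 infected
Step 1: +7 new -> 10 infected
Step 2: +6 new -> 16 infected
Step 3: +7 new -> 23 infected
Step 4: +4 new -> 27 infected
Step 5: +2 new -> 29 infected
Step 6: +1 new -> 30 infected
Step 7: +0 new -> 30 infected

Answer: 7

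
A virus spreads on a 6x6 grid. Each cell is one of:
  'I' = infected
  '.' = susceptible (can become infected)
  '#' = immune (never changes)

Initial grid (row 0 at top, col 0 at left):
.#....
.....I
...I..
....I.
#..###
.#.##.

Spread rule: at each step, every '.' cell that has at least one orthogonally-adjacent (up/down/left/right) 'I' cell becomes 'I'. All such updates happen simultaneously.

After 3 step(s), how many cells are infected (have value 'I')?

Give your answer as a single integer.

Answer: 21

Derivation:
Step 0 (initial): 3 infected
Step 1: +8 new -> 11 infected
Step 2: +5 new -> 16 infected
Step 3: +5 new -> 21 infected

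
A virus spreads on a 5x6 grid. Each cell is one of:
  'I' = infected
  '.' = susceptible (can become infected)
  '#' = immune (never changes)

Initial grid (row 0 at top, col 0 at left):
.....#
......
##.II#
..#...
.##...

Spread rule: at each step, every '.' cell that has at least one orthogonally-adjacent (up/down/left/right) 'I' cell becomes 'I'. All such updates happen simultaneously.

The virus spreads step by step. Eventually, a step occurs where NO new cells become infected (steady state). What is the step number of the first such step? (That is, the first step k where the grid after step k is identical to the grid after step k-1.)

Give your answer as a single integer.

Answer: 6

Derivation:
Step 0 (initial): 2 infected
Step 1: +5 new -> 7 infected
Step 2: +7 new -> 14 infected
Step 3: +3 new -> 17 infected
Step 4: +2 new -> 19 infected
Step 5: +1 new -> 20 infected
Step 6: +0 new -> 20 infected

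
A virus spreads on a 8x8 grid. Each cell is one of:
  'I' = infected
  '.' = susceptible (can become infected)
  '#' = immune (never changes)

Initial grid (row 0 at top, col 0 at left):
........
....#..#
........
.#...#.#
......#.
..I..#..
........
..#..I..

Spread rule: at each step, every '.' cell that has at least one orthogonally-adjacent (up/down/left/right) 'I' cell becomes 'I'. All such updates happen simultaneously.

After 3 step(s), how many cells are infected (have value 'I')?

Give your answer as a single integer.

Step 0 (initial): 2 infected
Step 1: +7 new -> 9 infected
Step 2: +11 new -> 20 infected
Step 3: +8 new -> 28 infected

Answer: 28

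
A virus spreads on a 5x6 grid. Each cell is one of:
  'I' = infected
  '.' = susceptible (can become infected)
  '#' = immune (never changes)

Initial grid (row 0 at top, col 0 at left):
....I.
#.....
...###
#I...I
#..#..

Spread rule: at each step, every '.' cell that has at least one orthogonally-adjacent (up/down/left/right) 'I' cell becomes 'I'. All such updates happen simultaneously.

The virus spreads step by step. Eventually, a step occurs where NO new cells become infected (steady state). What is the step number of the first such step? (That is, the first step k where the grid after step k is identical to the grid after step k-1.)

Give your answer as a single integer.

Answer: 5

Derivation:
Step 0 (initial): 3 infected
Step 1: +8 new -> 11 infected
Step 2: +9 new -> 20 infected
Step 3: +2 new -> 22 infected
Step 4: +1 new -> 23 infected
Step 5: +0 new -> 23 infected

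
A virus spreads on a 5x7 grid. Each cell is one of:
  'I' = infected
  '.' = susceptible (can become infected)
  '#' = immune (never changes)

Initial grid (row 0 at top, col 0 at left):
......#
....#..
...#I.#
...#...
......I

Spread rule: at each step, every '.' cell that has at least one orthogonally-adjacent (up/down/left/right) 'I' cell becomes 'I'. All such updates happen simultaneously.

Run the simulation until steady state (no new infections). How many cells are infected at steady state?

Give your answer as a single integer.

Step 0 (initial): 2 infected
Step 1: +4 new -> 6 infected
Step 2: +3 new -> 9 infected
Step 3: +3 new -> 12 infected
Step 4: +2 new -> 14 infected
Step 5: +3 new -> 17 infected
Step 6: +5 new -> 22 infected
Step 7: +4 new -> 26 infected
Step 8: +3 new -> 29 infected
Step 9: +1 new -> 30 infected
Step 10: +0 new -> 30 infected

Answer: 30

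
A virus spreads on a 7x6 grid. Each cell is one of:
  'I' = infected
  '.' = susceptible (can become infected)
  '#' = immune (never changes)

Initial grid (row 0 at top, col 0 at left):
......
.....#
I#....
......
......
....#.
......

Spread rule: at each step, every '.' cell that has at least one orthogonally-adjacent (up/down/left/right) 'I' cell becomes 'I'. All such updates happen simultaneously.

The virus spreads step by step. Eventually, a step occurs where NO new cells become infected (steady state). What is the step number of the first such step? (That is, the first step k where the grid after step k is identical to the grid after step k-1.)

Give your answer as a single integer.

Answer: 10

Derivation:
Step 0 (initial): 1 infected
Step 1: +2 new -> 3 infected
Step 2: +4 new -> 7 infected
Step 3: +5 new -> 12 infected
Step 4: +7 new -> 19 infected
Step 5: +7 new -> 26 infected
Step 6: +6 new -> 32 infected
Step 7: +4 new -> 36 infected
Step 8: +2 new -> 38 infected
Step 9: +1 new -> 39 infected
Step 10: +0 new -> 39 infected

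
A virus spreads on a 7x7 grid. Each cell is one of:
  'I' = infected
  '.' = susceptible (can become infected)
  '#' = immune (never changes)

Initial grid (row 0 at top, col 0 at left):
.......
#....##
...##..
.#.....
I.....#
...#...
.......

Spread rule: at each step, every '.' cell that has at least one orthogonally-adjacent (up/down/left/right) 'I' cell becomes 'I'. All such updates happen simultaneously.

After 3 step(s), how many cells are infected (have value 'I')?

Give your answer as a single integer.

Step 0 (initial): 1 infected
Step 1: +3 new -> 4 infected
Step 2: +4 new -> 8 infected
Step 3: +5 new -> 13 infected

Answer: 13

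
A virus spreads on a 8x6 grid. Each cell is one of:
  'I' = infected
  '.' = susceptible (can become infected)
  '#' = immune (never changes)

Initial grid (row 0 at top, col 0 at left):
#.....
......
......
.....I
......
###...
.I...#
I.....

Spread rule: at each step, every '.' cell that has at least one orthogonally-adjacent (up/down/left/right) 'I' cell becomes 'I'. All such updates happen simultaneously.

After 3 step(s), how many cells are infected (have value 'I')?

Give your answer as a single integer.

Answer: 25

Derivation:
Step 0 (initial): 3 infected
Step 1: +6 new -> 9 infected
Step 2: +7 new -> 16 infected
Step 3: +9 new -> 25 infected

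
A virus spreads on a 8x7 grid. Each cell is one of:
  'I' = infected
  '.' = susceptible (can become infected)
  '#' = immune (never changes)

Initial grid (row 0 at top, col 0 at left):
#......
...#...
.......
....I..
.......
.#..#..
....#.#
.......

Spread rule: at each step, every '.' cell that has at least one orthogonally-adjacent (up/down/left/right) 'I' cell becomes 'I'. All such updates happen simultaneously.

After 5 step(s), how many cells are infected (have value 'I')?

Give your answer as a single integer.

Answer: 40

Derivation:
Step 0 (initial): 1 infected
Step 1: +4 new -> 5 infected
Step 2: +7 new -> 12 infected
Step 3: +9 new -> 21 infected
Step 4: +11 new -> 32 infected
Step 5: +8 new -> 40 infected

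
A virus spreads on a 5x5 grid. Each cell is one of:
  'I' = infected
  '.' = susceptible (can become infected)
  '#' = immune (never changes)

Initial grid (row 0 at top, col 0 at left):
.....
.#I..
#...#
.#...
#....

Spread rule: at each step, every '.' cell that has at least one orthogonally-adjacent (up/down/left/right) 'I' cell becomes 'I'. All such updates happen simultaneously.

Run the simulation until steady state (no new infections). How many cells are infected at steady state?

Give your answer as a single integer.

Step 0 (initial): 1 infected
Step 1: +3 new -> 4 infected
Step 2: +6 new -> 10 infected
Step 3: +4 new -> 14 infected
Step 4: +4 new -> 18 infected
Step 5: +1 new -> 19 infected
Step 6: +0 new -> 19 infected

Answer: 19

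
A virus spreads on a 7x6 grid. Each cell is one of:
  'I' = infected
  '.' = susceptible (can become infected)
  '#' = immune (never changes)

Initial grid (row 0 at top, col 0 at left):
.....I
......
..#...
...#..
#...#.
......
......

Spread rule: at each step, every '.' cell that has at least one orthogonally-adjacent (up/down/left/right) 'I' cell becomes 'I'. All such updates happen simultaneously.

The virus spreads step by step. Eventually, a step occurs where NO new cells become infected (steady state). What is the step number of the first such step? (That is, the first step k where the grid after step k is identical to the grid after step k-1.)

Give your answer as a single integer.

Answer: 12

Derivation:
Step 0 (initial): 1 infected
Step 1: +2 new -> 3 infected
Step 2: +3 new -> 6 infected
Step 3: +4 new -> 10 infected
Step 4: +5 new -> 15 infected
Step 5: +3 new -> 18 infected
Step 6: +4 new -> 22 infected
Step 7: +4 new -> 26 infected
Step 8: +6 new -> 32 infected
Step 9: +3 new -> 35 infected
Step 10: +2 new -> 37 infected
Step 11: +1 new -> 38 infected
Step 12: +0 new -> 38 infected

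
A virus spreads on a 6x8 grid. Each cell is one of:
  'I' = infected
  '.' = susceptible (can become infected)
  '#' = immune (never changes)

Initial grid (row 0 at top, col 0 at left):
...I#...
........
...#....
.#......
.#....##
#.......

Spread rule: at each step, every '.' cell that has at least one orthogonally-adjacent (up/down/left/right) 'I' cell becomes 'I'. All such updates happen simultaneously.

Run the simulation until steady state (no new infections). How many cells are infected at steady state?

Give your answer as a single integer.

Answer: 41

Derivation:
Step 0 (initial): 1 infected
Step 1: +2 new -> 3 infected
Step 2: +3 new -> 6 infected
Step 3: +5 new -> 11 infected
Step 4: +7 new -> 18 infected
Step 5: +8 new -> 26 infected
Step 6: +8 new -> 34 infected
Step 7: +5 new -> 39 infected
Step 8: +1 new -> 40 infected
Step 9: +1 new -> 41 infected
Step 10: +0 new -> 41 infected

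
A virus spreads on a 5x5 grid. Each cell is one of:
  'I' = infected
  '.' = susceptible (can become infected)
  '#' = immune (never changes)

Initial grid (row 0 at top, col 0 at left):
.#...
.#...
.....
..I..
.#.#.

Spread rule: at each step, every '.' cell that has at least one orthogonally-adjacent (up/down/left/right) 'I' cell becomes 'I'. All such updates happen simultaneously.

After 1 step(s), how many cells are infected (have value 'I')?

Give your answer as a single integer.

Step 0 (initial): 1 infected
Step 1: +4 new -> 5 infected

Answer: 5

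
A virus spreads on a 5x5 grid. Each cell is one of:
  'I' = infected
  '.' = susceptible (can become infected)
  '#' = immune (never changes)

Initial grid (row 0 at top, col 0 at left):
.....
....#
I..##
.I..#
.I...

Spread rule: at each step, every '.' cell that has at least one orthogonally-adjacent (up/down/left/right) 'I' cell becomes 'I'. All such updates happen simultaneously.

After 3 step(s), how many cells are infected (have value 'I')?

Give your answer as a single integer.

Answer: 17

Derivation:
Step 0 (initial): 3 infected
Step 1: +6 new -> 9 infected
Step 2: +5 new -> 14 infected
Step 3: +3 new -> 17 infected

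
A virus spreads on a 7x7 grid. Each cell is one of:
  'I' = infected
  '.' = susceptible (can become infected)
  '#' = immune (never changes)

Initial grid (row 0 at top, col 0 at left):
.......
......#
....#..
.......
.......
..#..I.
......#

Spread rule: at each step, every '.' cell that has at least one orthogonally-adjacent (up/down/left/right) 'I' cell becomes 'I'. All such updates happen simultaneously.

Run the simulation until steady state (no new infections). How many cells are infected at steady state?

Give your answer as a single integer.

Step 0 (initial): 1 infected
Step 1: +4 new -> 5 infected
Step 2: +5 new -> 10 infected
Step 3: +5 new -> 15 infected
Step 4: +5 new -> 20 infected
Step 5: +6 new -> 26 infected
Step 6: +8 new -> 34 infected
Step 7: +5 new -> 39 infected
Step 8: +3 new -> 42 infected
Step 9: +2 new -> 44 infected
Step 10: +1 new -> 45 infected
Step 11: +0 new -> 45 infected

Answer: 45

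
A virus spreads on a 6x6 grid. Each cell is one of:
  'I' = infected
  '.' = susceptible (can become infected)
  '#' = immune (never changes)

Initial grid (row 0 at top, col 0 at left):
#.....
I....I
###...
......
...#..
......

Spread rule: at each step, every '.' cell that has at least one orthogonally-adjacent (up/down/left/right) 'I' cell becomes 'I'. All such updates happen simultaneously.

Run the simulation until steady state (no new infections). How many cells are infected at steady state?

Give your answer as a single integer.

Answer: 31

Derivation:
Step 0 (initial): 2 infected
Step 1: +4 new -> 6 infected
Step 2: +6 new -> 12 infected
Step 3: +5 new -> 17 infected
Step 4: +3 new -> 20 infected
Step 5: +2 new -> 22 infected
Step 6: +3 new -> 25 infected
Step 7: +3 new -> 28 infected
Step 8: +2 new -> 30 infected
Step 9: +1 new -> 31 infected
Step 10: +0 new -> 31 infected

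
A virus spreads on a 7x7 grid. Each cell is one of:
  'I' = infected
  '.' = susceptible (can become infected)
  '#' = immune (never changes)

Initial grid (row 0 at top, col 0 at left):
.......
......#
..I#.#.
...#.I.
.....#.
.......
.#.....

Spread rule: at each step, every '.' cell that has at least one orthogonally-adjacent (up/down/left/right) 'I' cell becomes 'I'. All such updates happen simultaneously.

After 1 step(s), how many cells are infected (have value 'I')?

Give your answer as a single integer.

Step 0 (initial): 2 infected
Step 1: +5 new -> 7 infected

Answer: 7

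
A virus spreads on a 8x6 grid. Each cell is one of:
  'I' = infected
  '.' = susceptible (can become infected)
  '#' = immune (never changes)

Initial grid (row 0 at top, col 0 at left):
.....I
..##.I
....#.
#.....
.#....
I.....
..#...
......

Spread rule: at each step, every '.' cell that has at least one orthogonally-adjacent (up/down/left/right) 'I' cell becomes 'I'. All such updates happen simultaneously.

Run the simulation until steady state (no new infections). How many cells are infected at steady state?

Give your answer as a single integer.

Answer: 42

Derivation:
Step 0 (initial): 3 infected
Step 1: +6 new -> 9 infected
Step 2: +5 new -> 14 infected
Step 3: +6 new -> 20 infected
Step 4: +9 new -> 29 infected
Step 5: +8 new -> 37 infected
Step 6: +4 new -> 41 infected
Step 7: +1 new -> 42 infected
Step 8: +0 new -> 42 infected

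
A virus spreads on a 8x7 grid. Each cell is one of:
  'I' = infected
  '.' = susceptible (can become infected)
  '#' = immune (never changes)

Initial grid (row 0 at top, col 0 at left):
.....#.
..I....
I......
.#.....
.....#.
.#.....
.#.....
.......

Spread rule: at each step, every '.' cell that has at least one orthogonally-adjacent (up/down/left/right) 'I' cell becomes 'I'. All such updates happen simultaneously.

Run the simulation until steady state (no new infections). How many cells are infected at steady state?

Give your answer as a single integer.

Step 0 (initial): 2 infected
Step 1: +7 new -> 9 infected
Step 2: +7 new -> 16 infected
Step 3: +7 new -> 23 infected
Step 4: +6 new -> 29 infected
Step 5: +7 new -> 36 infected
Step 6: +5 new -> 41 infected
Step 7: +4 new -> 45 infected
Step 8: +3 new -> 48 infected
Step 9: +2 new -> 50 infected
Step 10: +1 new -> 51 infected
Step 11: +0 new -> 51 infected

Answer: 51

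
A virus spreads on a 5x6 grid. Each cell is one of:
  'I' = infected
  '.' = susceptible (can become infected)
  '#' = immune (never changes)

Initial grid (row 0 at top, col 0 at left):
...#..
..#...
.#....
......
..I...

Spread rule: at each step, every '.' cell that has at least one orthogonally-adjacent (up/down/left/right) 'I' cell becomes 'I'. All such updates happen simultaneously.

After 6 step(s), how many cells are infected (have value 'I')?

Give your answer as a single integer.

Step 0 (initial): 1 infected
Step 1: +3 new -> 4 infected
Step 2: +5 new -> 9 infected
Step 3: +4 new -> 13 infected
Step 4: +4 new -> 17 infected
Step 5: +3 new -> 20 infected
Step 6: +4 new -> 24 infected

Answer: 24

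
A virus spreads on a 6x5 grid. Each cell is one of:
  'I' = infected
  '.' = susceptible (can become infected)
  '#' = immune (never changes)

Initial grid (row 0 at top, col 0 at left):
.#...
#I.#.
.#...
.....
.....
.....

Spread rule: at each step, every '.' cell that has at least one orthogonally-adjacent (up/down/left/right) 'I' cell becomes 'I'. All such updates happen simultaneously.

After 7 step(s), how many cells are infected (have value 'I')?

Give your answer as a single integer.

Answer: 25

Derivation:
Step 0 (initial): 1 infected
Step 1: +1 new -> 2 infected
Step 2: +2 new -> 4 infected
Step 3: +3 new -> 7 infected
Step 4: +5 new -> 12 infected
Step 5: +6 new -> 18 infected
Step 6: +5 new -> 23 infected
Step 7: +2 new -> 25 infected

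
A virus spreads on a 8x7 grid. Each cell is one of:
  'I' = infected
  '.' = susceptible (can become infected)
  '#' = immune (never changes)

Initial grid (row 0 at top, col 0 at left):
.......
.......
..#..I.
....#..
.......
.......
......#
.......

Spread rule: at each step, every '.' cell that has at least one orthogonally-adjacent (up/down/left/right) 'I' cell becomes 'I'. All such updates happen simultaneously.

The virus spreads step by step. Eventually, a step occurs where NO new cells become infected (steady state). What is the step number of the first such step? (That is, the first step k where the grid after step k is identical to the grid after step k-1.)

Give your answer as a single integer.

Step 0 (initial): 1 infected
Step 1: +4 new -> 5 infected
Step 2: +6 new -> 11 infected
Step 3: +7 new -> 18 infected
Step 4: +7 new -> 25 infected
Step 5: +7 new -> 32 infected
Step 6: +9 new -> 41 infected
Step 7: +6 new -> 47 infected
Step 8: +3 new -> 50 infected
Step 9: +2 new -> 52 infected
Step 10: +1 new -> 53 infected
Step 11: +0 new -> 53 infected

Answer: 11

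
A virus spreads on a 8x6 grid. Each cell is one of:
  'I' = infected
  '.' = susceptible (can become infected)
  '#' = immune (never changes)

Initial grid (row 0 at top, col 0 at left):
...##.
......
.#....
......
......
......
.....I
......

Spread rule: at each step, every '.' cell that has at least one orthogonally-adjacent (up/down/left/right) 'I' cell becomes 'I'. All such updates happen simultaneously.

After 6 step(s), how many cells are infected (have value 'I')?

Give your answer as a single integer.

Answer: 33

Derivation:
Step 0 (initial): 1 infected
Step 1: +3 new -> 4 infected
Step 2: +4 new -> 8 infected
Step 3: +5 new -> 13 infected
Step 4: +6 new -> 19 infected
Step 5: +7 new -> 26 infected
Step 6: +7 new -> 33 infected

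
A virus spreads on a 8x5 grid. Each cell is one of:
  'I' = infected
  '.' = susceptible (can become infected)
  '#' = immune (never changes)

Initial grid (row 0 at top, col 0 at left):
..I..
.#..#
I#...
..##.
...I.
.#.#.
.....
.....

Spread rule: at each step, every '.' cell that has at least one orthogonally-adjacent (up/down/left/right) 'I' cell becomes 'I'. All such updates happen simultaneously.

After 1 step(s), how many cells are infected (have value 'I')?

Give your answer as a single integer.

Step 0 (initial): 3 infected
Step 1: +7 new -> 10 infected

Answer: 10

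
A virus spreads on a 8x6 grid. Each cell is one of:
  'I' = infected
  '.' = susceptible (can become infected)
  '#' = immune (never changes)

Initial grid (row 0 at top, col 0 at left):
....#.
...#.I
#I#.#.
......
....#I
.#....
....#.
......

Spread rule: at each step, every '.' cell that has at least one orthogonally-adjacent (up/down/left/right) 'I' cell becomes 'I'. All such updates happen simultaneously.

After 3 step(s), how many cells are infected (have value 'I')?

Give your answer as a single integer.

Step 0 (initial): 3 infected
Step 1: +7 new -> 10 infected
Step 2: +9 new -> 19 infected
Step 3: +7 new -> 26 infected

Answer: 26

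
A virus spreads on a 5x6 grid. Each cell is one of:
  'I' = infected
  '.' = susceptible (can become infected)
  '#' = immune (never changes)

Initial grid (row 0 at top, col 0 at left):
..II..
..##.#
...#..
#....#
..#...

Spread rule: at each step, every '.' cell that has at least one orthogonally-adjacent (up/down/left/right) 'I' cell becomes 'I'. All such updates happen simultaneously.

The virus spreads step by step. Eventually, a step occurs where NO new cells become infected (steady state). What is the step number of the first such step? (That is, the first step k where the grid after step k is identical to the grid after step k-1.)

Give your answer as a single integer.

Step 0 (initial): 2 infected
Step 1: +2 new -> 4 infected
Step 2: +4 new -> 8 infected
Step 3: +3 new -> 11 infected
Step 4: +5 new -> 16 infected
Step 5: +4 new -> 20 infected
Step 6: +3 new -> 23 infected
Step 7: +0 new -> 23 infected

Answer: 7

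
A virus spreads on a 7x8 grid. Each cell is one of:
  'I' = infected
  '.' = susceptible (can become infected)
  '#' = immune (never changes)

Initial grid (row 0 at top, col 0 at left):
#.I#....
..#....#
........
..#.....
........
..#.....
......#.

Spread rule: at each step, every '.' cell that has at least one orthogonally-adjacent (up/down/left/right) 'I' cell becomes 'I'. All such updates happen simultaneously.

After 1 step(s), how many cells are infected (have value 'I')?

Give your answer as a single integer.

Answer: 2

Derivation:
Step 0 (initial): 1 infected
Step 1: +1 new -> 2 infected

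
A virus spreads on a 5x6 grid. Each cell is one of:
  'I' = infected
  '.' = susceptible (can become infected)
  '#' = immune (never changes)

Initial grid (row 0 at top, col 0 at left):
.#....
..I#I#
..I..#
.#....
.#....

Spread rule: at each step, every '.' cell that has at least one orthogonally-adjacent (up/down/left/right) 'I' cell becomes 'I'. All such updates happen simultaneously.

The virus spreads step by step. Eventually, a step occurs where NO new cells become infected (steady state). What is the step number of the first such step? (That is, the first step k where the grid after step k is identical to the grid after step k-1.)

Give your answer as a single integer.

Answer: 5

Derivation:
Step 0 (initial): 3 infected
Step 1: +7 new -> 10 infected
Step 2: +7 new -> 17 infected
Step 3: +5 new -> 22 infected
Step 4: +2 new -> 24 infected
Step 5: +0 new -> 24 infected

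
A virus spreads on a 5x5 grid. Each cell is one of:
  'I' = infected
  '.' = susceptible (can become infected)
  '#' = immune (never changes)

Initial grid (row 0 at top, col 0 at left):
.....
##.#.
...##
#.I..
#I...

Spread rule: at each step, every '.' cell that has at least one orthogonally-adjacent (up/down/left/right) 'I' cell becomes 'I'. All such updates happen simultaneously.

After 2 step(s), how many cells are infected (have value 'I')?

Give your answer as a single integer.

Step 0 (initial): 2 infected
Step 1: +4 new -> 6 infected
Step 2: +4 new -> 10 infected

Answer: 10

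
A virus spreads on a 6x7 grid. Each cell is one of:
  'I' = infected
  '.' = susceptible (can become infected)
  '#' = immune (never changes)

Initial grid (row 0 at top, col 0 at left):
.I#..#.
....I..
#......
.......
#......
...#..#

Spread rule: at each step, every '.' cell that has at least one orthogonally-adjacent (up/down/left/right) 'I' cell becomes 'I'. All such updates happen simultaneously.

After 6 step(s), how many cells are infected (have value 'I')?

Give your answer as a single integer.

Answer: 36

Derivation:
Step 0 (initial): 2 infected
Step 1: +6 new -> 8 infected
Step 2: +8 new -> 16 infected
Step 3: +7 new -> 23 infected
Step 4: +7 new -> 30 infected
Step 5: +4 new -> 34 infected
Step 6: +2 new -> 36 infected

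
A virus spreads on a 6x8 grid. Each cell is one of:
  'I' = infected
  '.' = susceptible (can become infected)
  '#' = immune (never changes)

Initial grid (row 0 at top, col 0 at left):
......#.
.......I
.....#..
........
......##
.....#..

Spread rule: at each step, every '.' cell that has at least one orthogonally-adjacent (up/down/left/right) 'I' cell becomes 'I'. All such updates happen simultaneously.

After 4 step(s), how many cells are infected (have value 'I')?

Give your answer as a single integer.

Step 0 (initial): 1 infected
Step 1: +3 new -> 4 infected
Step 2: +3 new -> 7 infected
Step 3: +3 new -> 10 infected
Step 4: +4 new -> 14 infected

Answer: 14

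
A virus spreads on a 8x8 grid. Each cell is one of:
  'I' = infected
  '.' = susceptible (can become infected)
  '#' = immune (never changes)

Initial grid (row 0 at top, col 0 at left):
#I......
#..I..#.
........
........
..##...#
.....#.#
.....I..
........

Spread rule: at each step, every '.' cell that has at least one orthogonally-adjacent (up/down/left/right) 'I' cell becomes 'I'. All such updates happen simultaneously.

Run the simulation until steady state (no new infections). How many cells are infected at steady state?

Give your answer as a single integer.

Step 0 (initial): 3 infected
Step 1: +9 new -> 12 infected
Step 2: +12 new -> 24 infected
Step 3: +12 new -> 36 infected
Step 4: +10 new -> 46 infected
Step 5: +7 new -> 53 infected
Step 6: +3 new -> 56 infected
Step 7: +0 new -> 56 infected

Answer: 56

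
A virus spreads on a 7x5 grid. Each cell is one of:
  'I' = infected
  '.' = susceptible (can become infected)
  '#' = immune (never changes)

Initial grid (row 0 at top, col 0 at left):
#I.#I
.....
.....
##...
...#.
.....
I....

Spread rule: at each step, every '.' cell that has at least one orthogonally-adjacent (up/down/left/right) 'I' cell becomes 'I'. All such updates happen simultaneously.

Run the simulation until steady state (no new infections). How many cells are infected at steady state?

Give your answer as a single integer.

Answer: 30

Derivation:
Step 0 (initial): 3 infected
Step 1: +5 new -> 8 infected
Step 2: +8 new -> 16 infected
Step 3: +7 new -> 23 infected
Step 4: +6 new -> 29 infected
Step 5: +1 new -> 30 infected
Step 6: +0 new -> 30 infected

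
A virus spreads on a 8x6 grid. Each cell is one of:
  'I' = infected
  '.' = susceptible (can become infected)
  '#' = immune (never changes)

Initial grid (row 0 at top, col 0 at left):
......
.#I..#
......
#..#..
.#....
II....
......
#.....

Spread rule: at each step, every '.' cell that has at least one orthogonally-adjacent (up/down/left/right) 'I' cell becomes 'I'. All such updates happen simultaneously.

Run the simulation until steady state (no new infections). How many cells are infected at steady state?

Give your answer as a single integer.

Step 0 (initial): 3 infected
Step 1: +7 new -> 10 infected
Step 2: +10 new -> 20 infected
Step 3: +9 new -> 29 infected
Step 4: +8 new -> 37 infected
Step 5: +4 new -> 41 infected
Step 6: +1 new -> 42 infected
Step 7: +0 new -> 42 infected

Answer: 42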